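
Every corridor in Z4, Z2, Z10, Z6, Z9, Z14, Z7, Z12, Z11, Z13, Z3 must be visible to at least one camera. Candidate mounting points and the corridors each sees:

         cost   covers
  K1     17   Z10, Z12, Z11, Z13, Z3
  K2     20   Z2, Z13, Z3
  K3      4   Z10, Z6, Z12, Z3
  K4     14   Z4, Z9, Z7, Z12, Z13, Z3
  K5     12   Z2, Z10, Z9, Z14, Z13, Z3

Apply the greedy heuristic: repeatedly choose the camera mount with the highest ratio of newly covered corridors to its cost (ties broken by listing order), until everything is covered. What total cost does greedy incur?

47

Pick 1: K3 adds 4 new (Z10, Z6, Z12, Z3) at cost 4 (ratio 4/4).
Pick 2: K5 adds 4 new (Z2, Z9, Z14, Z13) at cost 12 (ratio 4/12).
Pick 3: K4 adds 2 new (Z4, Z7) at cost 14 (ratio 2/14).
Pick 4: K1 adds 1 new (Z11) at cost 17 (ratio 1/17).
Greedy total cost: 4 + 12 + 14 + 17 = 47.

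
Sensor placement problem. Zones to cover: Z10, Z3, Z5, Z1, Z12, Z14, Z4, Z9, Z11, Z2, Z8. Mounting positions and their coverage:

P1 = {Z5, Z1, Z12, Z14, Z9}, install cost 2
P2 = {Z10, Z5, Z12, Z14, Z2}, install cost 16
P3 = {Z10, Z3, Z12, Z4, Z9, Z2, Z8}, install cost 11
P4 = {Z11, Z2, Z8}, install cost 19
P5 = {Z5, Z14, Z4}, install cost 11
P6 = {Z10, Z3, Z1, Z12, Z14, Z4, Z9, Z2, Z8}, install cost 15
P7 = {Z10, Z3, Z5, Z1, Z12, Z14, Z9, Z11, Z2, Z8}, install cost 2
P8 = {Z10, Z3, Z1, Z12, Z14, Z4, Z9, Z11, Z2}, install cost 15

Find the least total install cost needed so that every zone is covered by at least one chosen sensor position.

13

P3, P7 cover every zone at install cost 11 + 2 = 13.
Any cover uses at least 2 sensor positions; among all covering selections none totals below 13.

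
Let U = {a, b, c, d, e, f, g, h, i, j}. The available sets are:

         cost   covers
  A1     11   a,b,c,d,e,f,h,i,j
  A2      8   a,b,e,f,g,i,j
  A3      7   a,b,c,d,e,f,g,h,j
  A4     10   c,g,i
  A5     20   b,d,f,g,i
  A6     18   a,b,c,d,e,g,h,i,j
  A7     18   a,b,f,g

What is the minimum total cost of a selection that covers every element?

15

A2, A3 cover every element at cost 8 + 7 = 15.
Any cover uses at least 2 sets; among all covering selections none totals below 15.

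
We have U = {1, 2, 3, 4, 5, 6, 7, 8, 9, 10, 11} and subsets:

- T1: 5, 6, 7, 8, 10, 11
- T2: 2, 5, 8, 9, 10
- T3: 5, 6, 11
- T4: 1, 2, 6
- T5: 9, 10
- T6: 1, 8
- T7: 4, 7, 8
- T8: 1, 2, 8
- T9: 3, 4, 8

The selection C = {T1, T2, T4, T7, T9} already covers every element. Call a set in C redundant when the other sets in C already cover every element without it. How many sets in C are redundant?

Drop T1: 11 uncovered — not redundant.
Drop T2: 9 uncovered — not redundant.
Drop T4: 1 uncovered — not redundant.
Drop T7: the rest still cover every element — redundant.
Drop T9: 3 uncovered — not redundant.
1 redundant: T7.

1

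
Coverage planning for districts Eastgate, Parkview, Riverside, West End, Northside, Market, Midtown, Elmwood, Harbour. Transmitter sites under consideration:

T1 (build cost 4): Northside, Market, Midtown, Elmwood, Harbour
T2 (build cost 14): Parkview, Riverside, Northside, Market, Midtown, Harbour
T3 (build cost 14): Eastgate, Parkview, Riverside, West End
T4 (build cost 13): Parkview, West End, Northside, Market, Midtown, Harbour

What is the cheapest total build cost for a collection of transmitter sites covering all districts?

T1, T3 cover every district at build cost 4 + 14 = 18.
Any cover uses at least 2 transmitter sites; among all covering selections none totals below 18.

18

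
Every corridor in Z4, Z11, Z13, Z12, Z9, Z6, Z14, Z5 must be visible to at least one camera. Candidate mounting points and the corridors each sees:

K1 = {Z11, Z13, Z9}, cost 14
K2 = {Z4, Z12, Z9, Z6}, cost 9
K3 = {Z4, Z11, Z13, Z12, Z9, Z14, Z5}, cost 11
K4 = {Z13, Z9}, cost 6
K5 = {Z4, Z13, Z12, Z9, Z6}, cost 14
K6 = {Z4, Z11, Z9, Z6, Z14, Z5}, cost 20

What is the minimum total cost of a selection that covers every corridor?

K2, K3 cover every corridor at cost 9 + 11 = 20.
Any cover uses at least 2 camera mounts; among all covering selections none totals below 20.

20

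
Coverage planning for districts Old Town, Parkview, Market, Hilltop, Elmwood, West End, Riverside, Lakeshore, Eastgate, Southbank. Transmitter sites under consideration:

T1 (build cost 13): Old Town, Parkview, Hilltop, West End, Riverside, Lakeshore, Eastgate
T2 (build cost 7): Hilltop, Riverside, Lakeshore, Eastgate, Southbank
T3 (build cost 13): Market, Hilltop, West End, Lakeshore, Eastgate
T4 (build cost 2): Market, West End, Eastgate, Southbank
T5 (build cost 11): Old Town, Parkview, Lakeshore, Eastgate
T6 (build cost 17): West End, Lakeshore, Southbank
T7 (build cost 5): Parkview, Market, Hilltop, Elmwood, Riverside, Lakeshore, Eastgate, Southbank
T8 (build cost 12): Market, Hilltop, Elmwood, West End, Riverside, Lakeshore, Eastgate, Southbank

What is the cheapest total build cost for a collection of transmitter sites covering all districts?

T1, T7 cover every district at build cost 13 + 5 = 18.
Any cover uses at least 2 transmitter sites; among all covering selections none totals below 18.

18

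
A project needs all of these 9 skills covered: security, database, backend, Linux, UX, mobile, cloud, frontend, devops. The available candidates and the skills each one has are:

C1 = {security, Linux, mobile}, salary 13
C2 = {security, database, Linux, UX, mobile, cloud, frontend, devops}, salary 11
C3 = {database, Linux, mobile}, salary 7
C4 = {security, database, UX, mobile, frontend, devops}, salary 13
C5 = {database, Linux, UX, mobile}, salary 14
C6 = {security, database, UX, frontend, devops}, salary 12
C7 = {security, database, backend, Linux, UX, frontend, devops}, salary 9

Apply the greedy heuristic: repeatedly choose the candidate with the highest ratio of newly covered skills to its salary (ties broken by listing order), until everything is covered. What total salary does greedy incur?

20

Pick 1: C7 adds 7 new (security, database, backend, Linux, UX, frontend, devops) at salary 9 (ratio 7/9).
Pick 2: C2 adds 2 new (mobile, cloud) at salary 11 (ratio 2/11).
Greedy total salary: 9 + 11 = 20.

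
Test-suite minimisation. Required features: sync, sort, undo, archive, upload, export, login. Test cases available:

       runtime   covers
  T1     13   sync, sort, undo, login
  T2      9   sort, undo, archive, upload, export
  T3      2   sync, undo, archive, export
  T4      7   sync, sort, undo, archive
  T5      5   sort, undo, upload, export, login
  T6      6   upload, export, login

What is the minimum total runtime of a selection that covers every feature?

7

T3, T5 cover every feature at runtime 2 + 5 = 7.
Any cover uses at least 2 test cases; among all covering selections none totals below 7.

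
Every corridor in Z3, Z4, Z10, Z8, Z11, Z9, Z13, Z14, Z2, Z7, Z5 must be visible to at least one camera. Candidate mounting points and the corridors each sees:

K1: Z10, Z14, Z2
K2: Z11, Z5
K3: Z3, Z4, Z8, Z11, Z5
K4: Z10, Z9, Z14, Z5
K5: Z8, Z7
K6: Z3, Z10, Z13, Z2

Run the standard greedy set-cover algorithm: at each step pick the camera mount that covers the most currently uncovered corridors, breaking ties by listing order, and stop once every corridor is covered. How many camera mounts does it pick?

Pick 1: K3 covers 5 new corridors (Z3, Z4, Z8, Z11, Z5).
Pick 2: K1 covers 3 new corridors (Z10, Z14, Z2).
Pick 3: K4 covers 1 new corridors (Z9).
Pick 4: K5 covers 1 new corridors (Z7).
Pick 5: K6 covers 1 new corridors (Z13).
Greedy uses 5 camera mounts. (The true minimum is 4.)

5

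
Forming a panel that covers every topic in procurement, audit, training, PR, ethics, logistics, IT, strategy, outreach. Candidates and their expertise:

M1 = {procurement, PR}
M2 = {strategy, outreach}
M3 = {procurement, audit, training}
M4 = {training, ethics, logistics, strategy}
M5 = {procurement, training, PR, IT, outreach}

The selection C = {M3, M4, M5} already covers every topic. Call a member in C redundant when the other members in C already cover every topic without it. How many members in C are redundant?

0

Drop M3: audit uncovered — not redundant.
Drop M4: ethics, logistics, strategy uncovered — not redundant.
Drop M5: PR, IT, outreach uncovered — not redundant.
None of the members in C is redundant.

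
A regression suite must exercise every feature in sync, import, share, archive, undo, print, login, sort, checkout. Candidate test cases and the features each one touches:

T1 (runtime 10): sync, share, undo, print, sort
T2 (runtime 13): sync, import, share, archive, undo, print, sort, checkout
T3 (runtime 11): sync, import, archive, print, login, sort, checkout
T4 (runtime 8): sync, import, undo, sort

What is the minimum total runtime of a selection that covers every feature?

T1, T3 cover every feature at runtime 10 + 11 = 21.
Any cover uses at least 2 test cases; among all covering selections none totals below 21.

21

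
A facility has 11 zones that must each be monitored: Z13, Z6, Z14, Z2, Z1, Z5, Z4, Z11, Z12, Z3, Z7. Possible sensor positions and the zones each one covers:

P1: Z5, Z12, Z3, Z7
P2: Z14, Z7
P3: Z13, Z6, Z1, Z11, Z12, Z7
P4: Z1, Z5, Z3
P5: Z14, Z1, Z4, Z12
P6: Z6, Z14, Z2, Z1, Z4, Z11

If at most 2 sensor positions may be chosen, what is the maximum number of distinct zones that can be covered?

Choosing P1, P6 covers {Z6, Z14, Z2, Z1, Z5, Z4, Z11, Z12, Z3, Z7} — 10 zones.
No choice of 2 sensor positions does better; here Z13 is left uncovered.

10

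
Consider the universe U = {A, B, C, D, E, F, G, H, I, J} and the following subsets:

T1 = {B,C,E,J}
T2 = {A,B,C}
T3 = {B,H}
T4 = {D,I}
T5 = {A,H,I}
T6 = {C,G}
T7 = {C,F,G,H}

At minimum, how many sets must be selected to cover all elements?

T1, T2, T4, T7 together cover {A, B, C, D, E, F, G, H, I, J} — every element.
No 3 of the 7 sets cover everything (all 35 triples fall short), so 4 is minimum.

4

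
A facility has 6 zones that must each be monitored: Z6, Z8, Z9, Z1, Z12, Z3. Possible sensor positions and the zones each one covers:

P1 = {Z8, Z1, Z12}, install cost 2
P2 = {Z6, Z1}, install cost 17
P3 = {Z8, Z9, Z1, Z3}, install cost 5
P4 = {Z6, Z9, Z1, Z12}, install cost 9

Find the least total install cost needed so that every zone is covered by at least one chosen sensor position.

P3, P4 cover every zone at install cost 5 + 9 = 14.
Any cover uses at least 2 sensor positions; among all covering selections none totals below 14.

14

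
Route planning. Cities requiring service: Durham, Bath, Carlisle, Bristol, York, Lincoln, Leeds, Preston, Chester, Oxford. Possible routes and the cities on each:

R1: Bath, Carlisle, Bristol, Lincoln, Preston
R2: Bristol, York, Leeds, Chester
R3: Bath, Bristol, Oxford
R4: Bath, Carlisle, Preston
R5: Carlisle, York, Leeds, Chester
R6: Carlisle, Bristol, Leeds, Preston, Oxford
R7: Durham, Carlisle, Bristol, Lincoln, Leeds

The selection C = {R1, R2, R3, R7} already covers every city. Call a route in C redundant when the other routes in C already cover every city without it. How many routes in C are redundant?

0

Drop R1: Preston uncovered — not redundant.
Drop R2: York, Chester uncovered — not redundant.
Drop R3: Oxford uncovered — not redundant.
Drop R7: Durham uncovered — not redundant.
None of the routes in C is redundant.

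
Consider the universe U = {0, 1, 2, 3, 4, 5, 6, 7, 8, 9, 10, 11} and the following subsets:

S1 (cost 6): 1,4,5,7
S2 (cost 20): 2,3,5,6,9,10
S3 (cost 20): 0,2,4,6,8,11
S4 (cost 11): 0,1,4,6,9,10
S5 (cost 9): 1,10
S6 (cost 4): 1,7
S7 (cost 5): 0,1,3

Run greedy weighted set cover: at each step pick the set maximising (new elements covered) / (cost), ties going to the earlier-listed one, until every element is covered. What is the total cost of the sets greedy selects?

Pick 1: S1 adds 4 new (1, 4, 5, 7) at cost 6 (ratio 4/6).
Pick 2: S7 adds 2 new (0, 3) at cost 5 (ratio 2/5).
Pick 3: S4 adds 3 new (6, 9, 10) at cost 11 (ratio 3/11).
Pick 4: S3 adds 3 new (2, 8, 11) at cost 20 (ratio 3/20).
Greedy total cost: 6 + 5 + 11 + 20 = 42.

42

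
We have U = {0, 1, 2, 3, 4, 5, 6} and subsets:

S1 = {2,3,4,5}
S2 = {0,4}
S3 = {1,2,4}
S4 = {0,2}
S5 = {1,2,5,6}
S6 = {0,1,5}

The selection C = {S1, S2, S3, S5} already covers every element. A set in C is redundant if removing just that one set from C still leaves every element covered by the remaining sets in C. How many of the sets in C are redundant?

1

Drop S1: 3 uncovered — not redundant.
Drop S2: 0 uncovered — not redundant.
Drop S3: the rest still cover every element — redundant.
Drop S5: 6 uncovered — not redundant.
1 redundant: S3.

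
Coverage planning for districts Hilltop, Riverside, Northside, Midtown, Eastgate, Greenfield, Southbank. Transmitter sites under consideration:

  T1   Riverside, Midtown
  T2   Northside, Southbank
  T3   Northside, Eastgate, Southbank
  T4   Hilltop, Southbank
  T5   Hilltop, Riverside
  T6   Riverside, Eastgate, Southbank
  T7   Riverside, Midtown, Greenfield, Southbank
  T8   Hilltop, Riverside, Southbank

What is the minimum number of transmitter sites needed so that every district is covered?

3

T3, T4, T7 together cover {Hilltop, Riverside, Northside, Midtown, Eastgate, Greenfield, Southbank} — every district.
No 2 of the 8 transmitter sites cover everything (all 28 pairs fall short), so 3 is minimum.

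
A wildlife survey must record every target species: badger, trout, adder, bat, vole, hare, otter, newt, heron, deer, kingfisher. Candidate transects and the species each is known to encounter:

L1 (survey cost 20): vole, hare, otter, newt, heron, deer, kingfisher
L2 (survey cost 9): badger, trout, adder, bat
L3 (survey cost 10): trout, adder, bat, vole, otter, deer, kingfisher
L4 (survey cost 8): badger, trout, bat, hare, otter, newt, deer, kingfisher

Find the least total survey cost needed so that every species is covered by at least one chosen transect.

29

L1, L2 cover every species at survey cost 20 + 9 = 29.
Any cover uses at least 2 transects; among all covering selections none totals below 29.
Greedy by coverage-per-survey cost would pick L4, L3, L1 for 38 — worse than the optimum 29.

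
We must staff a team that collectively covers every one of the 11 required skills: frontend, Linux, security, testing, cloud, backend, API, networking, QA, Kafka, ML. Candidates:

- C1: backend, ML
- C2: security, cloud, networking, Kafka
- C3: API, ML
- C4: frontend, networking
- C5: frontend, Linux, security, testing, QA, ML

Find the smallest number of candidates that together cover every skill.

C1, C2, C3, C5 together cover {frontend, Linux, security, testing, cloud, backend, API, networking, QA, Kafka, ML} — every skill.
No 3 of the 5 candidates cover everything (all 10 triples fall short), so 4 is minimum.

4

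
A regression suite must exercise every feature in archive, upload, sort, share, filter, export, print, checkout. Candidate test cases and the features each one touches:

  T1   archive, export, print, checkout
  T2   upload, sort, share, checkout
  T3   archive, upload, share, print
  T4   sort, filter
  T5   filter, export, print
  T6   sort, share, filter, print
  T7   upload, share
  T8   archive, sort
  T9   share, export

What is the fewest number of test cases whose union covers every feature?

T1, T2, T4 together cover {archive, upload, sort, share, filter, export, print, checkout} — every feature.
No 2 of the 9 test cases cover everything (all 36 pairs fall short), so 3 is minimum.

3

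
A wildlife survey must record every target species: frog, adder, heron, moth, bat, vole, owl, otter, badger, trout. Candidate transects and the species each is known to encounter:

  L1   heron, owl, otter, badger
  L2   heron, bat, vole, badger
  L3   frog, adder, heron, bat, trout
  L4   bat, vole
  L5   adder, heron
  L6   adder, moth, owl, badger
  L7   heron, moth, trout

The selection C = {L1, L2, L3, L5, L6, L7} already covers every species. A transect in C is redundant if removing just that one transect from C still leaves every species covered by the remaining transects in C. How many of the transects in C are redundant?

3

Drop L1: otter uncovered — not redundant.
Drop L2: vole uncovered — not redundant.
Drop L3: frog uncovered — not redundant.
Drop L5: the rest still cover every species — redundant.
Drop L6: the rest still cover every species — redundant.
Drop L7: the rest still cover every species — redundant.
3 redundant: L5, L6, L7.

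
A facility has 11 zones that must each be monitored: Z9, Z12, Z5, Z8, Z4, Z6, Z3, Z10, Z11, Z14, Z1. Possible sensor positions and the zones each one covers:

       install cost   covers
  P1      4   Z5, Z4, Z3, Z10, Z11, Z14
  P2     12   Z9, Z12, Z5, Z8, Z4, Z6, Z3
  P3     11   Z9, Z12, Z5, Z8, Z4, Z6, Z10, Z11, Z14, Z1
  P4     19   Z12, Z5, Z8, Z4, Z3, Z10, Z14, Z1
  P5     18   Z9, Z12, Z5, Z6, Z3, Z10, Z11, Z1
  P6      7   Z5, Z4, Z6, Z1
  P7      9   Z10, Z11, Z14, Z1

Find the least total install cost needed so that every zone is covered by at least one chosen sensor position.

P1, P3 cover every zone at install cost 4 + 11 = 15.
Any cover uses at least 2 sensor positions; among all covering selections none totals below 15.

15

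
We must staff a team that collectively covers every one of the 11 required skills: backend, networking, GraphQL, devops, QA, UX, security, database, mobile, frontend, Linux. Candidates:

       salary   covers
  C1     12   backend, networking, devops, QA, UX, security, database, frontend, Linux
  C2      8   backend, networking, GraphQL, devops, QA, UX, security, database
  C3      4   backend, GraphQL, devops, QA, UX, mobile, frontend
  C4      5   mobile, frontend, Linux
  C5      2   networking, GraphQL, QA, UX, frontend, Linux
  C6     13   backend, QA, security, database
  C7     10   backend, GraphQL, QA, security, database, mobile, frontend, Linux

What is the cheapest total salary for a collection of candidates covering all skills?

13

C2, C4 cover every skill at salary 8 + 5 = 13.
Any cover uses at least 2 candidates; among all covering selections none totals below 13.
Greedy by coverage-per-salary would pick C5, C3, C2 for 14 — worse than the optimum 13.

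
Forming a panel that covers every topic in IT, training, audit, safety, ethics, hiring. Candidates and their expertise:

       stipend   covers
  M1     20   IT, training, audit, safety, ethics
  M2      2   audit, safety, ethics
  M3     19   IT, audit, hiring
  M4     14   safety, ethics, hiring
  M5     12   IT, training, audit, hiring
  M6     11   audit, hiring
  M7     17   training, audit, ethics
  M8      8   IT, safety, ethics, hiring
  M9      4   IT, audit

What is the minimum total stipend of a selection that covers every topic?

M2, M5 cover every topic at stipend 2 + 12 = 14.
Any cover uses at least 2 members; among all covering selections none totals below 14.

14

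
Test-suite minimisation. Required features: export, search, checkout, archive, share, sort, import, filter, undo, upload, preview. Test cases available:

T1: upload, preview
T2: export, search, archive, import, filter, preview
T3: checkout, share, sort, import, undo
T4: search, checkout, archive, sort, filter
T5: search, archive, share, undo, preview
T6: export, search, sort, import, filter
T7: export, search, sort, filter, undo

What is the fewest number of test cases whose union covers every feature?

T1, T2, T3 together cover {export, search, checkout, archive, share, sort, import, filter, undo, upload, preview} — every feature.
No 2 of the 7 test cases cover everything (all 21 pairs fall short), so 3 is minimum.

3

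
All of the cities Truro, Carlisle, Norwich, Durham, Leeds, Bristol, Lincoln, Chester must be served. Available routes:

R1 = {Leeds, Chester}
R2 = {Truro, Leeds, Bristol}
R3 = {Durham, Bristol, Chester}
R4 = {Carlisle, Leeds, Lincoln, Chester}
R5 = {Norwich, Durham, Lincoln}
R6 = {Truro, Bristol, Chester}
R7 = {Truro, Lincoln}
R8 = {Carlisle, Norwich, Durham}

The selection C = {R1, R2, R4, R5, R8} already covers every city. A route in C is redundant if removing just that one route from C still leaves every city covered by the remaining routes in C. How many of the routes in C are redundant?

4

Drop R1: the rest still cover every city — redundant.
Drop R2: Truro, Bristol uncovered — not redundant.
Drop R4: the rest still cover every city — redundant.
Drop R5: the rest still cover every city — redundant.
Drop R8: the rest still cover every city — redundant.
4 redundant: R1, R4, R5, R8.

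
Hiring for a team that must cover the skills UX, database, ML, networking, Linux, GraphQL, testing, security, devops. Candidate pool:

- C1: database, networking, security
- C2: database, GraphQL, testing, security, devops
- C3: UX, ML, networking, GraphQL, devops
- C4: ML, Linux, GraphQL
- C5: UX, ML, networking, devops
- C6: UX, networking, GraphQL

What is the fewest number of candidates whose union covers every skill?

C2, C3, C4 together cover {UX, database, ML, networking, Linux, GraphQL, testing, security, devops} — every skill.
No 2 of the 6 candidates cover everything (all 15 pairs fall short), so 3 is minimum.

3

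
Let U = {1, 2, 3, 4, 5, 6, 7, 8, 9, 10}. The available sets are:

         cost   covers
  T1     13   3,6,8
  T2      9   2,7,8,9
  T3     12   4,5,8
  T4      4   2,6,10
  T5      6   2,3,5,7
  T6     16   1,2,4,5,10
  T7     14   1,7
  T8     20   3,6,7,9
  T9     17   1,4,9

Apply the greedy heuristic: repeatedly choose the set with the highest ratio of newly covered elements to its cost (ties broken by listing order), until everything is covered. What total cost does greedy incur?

Pick 1: T4 adds 3 new (2, 6, 10) at cost 4 (ratio 3/4).
Pick 2: T5 adds 3 new (3, 5, 7) at cost 6 (ratio 3/6).
Pick 3: T2 adds 2 new (8, 9) at cost 9 (ratio 2/9).
Pick 4: T6 adds 2 new (1, 4) at cost 16 (ratio 2/16).
Greedy total cost: 4 + 6 + 9 + 16 = 35.

35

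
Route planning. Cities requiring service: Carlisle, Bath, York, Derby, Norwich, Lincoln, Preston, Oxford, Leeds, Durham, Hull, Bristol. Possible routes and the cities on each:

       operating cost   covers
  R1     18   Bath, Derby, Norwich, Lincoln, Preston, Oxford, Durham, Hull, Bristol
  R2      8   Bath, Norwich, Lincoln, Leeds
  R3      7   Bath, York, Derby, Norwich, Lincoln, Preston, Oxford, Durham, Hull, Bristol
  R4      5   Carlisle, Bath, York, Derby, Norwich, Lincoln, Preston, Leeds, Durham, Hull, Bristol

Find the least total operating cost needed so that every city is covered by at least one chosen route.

12

R3, R4 cover every city at operating cost 7 + 5 = 12.
Any cover uses at least 2 routes; among all covering selections none totals below 12.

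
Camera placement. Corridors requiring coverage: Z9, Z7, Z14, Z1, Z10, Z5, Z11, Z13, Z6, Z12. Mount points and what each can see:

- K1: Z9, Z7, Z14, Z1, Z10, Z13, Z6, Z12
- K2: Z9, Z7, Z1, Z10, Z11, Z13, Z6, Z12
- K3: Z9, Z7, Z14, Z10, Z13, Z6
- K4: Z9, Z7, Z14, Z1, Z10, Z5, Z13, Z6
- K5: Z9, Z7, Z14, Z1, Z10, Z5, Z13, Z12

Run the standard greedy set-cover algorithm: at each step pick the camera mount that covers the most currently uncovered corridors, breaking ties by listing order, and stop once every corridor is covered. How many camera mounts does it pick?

3

Pick 1: K1 covers 8 new corridors (Z9, Z7, Z14, Z1, Z10, Z13, Z6, Z12).
Pick 2: K2 covers 1 new corridors (Z11).
Pick 3: K4 covers 1 new corridors (Z5).
Greedy uses 3 camera mounts. (The true minimum is 2.)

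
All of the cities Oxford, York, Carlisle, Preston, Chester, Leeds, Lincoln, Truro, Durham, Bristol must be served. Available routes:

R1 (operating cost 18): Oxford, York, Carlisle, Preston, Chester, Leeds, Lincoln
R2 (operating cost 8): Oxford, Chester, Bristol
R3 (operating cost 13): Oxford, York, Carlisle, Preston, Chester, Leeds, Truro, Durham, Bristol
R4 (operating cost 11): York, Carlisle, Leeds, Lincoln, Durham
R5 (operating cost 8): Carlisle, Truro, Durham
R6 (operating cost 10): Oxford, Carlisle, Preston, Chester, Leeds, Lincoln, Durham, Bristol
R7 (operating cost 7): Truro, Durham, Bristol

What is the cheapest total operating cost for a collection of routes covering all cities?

23

R3, R6 cover every city at operating cost 13 + 10 = 23.
Any cover uses at least 2 routes; among all covering selections none totals below 23.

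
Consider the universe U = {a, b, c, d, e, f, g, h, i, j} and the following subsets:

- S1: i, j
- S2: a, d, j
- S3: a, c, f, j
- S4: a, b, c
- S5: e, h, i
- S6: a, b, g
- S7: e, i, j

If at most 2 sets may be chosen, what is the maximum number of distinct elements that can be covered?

7

Choosing S3, S5 covers {a, c, e, f, h, i, j} — 7 elements.
No choice of 2 sets does better; here b, d, g are left uncovered.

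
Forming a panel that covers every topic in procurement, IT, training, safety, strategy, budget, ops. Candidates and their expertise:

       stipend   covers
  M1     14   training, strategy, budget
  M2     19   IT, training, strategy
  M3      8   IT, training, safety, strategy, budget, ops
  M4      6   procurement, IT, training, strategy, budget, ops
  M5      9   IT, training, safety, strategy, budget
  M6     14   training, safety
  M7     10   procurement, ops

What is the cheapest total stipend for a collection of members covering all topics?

14

M3, M4 cover every topic at stipend 8 + 6 = 14.
Any cover uses at least 2 members; among all covering selections none totals below 14.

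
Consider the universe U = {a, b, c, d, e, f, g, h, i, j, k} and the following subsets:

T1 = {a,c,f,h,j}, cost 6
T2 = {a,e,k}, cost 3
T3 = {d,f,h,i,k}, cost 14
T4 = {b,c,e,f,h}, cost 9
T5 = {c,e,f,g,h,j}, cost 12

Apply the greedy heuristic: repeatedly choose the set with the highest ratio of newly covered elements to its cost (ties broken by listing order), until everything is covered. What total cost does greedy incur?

44

Pick 1: T2 adds 3 new (a, e, k) at cost 3 (ratio 3/3).
Pick 2: T1 adds 4 new (c, f, h, j) at cost 6 (ratio 4/6).
Pick 3: T3 adds 2 new (d, i) at cost 14 (ratio 2/14).
Pick 4: T4 adds 1 new (b) at cost 9 (ratio 1/9).
Pick 5: T5 adds 1 new (g) at cost 12 (ratio 1/12).
Greedy total cost: 3 + 6 + 14 + 9 + 12 = 44. (The true optimum is 38, so greedy overshoots here.)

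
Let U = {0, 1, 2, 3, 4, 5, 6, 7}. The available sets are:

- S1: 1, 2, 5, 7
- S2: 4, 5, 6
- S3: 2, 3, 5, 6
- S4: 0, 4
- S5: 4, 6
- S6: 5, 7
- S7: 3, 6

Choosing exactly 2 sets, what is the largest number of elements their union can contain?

Choosing S1, S2 covers {1, 2, 4, 5, 6, 7} — 6 elements.
No choice of 2 sets does better; here 0, 3 are left uncovered.

6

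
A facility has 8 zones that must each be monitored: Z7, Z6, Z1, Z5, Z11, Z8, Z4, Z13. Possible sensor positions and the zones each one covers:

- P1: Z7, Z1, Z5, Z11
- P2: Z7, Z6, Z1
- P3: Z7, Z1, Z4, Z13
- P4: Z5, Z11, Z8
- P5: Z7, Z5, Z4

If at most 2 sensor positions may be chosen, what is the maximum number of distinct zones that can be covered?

Choosing P3, P4 covers {Z7, Z1, Z5, Z11, Z8, Z4, Z13} — 7 zones.
No choice of 2 sensor positions does better; here Z6 is left uncovered.

7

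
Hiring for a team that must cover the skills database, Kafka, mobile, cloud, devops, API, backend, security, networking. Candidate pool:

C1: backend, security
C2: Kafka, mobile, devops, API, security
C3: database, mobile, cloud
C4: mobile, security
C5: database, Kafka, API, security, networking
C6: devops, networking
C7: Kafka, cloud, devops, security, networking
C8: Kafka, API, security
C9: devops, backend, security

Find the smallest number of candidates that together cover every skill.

3

C3, C5, C9 together cover {database, Kafka, mobile, cloud, devops, API, backend, security, networking} — every skill.
No 2 of the 9 candidates cover everything (all 36 pairs fall short), so 3 is minimum.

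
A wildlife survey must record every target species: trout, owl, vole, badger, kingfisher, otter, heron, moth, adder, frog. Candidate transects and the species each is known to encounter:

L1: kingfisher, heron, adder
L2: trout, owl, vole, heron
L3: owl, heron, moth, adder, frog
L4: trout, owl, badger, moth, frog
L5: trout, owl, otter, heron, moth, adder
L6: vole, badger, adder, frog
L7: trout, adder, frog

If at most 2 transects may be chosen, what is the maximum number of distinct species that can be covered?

Choosing L5, L6 covers {trout, owl, vole, badger, otter, heron, moth, adder, frog} — 9 species.
No choice of 2 transects does better; here kingfisher is left uncovered.

9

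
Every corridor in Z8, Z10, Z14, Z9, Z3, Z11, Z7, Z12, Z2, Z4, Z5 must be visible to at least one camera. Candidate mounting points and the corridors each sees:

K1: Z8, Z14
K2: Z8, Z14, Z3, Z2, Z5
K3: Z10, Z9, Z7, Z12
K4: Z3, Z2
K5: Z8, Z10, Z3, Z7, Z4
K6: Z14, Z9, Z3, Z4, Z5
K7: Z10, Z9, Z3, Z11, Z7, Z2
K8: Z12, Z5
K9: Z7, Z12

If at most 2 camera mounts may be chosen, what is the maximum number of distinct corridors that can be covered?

Choosing K2, K3 covers {Z8, Z10, Z14, Z9, Z3, Z7, Z12, Z2, Z5} — 9 corridors.
No choice of 2 camera mounts does better; here Z11, Z4 are left uncovered.

9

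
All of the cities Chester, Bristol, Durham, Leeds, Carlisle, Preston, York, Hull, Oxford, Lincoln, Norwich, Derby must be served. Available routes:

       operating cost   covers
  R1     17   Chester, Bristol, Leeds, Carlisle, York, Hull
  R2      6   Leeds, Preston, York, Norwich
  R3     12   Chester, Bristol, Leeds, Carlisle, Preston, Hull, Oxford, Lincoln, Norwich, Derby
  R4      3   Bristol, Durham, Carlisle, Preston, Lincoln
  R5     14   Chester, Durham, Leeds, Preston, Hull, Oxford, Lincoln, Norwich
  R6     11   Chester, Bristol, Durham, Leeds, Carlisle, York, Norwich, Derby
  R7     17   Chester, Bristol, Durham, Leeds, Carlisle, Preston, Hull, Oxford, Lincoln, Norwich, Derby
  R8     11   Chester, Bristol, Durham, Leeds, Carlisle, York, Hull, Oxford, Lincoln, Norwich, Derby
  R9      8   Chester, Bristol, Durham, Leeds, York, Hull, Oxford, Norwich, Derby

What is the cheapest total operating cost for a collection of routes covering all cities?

R4, R9 cover every city at operating cost 3 + 8 = 11.
Any cover uses at least 2 routes; among all covering selections none totals below 11.

11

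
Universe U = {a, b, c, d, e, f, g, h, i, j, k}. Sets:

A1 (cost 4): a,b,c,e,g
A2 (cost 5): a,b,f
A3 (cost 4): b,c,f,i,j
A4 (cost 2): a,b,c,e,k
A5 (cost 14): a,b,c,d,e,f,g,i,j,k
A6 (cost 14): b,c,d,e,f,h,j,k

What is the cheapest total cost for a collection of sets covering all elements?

A1, A3, A6 cover every element at cost 4 + 4 + 14 = 22.
Any cover uses at least 2 sets; among all covering selections none totals below 22.

22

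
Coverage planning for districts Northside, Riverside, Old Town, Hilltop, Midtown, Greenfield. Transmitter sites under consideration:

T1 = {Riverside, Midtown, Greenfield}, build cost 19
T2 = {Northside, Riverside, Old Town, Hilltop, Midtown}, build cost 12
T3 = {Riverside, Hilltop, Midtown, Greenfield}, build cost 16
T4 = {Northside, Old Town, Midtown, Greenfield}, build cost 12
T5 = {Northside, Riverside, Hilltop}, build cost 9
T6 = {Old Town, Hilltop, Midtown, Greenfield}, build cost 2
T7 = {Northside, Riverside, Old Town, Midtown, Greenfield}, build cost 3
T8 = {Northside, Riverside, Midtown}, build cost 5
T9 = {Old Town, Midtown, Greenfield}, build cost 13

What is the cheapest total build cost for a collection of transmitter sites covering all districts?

5

T6, T7 cover every district at build cost 2 + 3 = 5.
Any cover uses at least 2 transmitter sites; among all covering selections none totals below 5.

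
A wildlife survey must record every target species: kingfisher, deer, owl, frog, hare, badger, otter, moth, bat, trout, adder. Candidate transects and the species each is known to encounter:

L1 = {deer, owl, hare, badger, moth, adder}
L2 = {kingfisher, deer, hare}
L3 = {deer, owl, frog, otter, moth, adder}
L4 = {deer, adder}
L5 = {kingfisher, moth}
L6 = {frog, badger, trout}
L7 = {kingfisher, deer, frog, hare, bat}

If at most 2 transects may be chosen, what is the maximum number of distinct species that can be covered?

Choosing L1, L7 covers {kingfisher, deer, owl, frog, hare, badger, moth, bat, adder} — 9 species.
No choice of 2 transects does better; here otter, trout are left uncovered.

9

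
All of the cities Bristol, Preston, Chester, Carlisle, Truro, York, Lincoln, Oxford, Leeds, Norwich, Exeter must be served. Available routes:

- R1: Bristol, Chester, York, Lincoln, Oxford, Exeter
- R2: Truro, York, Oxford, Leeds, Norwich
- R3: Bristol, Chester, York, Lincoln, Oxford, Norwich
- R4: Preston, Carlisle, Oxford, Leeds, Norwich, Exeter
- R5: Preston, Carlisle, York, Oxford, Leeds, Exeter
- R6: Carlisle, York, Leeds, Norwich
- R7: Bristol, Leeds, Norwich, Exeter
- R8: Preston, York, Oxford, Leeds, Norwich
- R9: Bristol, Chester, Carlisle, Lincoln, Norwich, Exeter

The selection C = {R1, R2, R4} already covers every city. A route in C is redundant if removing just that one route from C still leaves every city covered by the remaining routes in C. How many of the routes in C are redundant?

Drop R1: Bristol, Chester, Lincoln uncovered — not redundant.
Drop R2: Truro uncovered — not redundant.
Drop R4: Preston, Carlisle uncovered — not redundant.
None of the routes in C is redundant.

0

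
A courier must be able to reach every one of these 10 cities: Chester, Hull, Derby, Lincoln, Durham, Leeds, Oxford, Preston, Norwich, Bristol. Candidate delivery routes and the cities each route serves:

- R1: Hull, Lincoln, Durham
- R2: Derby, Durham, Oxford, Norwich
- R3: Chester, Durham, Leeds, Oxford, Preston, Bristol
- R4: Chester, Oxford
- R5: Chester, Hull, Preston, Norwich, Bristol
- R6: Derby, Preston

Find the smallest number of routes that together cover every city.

3

R1, R2, R3 together cover {Chester, Hull, Derby, Lincoln, Durham, Leeds, Oxford, Preston, Norwich, Bristol} — every city.
No 2 of the 6 routes cover everything (all 15 pairs fall short), so 3 is minimum.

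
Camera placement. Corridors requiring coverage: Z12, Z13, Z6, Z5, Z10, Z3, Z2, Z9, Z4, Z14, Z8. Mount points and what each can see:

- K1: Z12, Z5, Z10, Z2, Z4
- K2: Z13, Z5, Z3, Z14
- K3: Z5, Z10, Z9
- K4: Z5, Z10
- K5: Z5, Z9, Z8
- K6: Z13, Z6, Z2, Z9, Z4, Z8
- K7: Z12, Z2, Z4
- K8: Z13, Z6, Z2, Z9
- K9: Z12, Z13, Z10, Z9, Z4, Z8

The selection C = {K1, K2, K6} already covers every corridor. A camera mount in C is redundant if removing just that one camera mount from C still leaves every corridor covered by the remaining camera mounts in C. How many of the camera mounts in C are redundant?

0

Drop K1: Z12, Z10 uncovered — not redundant.
Drop K2: Z3, Z14 uncovered — not redundant.
Drop K6: Z6, Z9, Z8 uncovered — not redundant.
None of the camera mounts in C is redundant.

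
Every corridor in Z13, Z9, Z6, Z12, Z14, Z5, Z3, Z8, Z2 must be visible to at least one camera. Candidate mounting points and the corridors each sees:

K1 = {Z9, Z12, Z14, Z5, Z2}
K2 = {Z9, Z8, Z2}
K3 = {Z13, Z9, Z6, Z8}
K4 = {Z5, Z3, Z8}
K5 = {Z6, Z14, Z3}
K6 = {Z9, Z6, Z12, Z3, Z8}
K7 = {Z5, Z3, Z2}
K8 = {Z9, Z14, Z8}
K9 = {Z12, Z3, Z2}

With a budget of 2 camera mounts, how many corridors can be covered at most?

8

Choosing K1, K3 covers {Z13, Z9, Z6, Z12, Z14, Z5, Z8, Z2} — 8 corridors.
No choice of 2 camera mounts does better; here Z3 is left uncovered.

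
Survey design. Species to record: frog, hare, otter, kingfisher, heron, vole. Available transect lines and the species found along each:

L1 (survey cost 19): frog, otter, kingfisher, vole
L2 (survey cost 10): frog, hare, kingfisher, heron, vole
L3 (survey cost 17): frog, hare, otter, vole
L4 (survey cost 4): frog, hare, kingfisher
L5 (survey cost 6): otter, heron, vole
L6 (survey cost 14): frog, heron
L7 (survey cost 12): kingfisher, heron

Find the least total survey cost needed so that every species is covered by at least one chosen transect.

L4, L5 cover every species at survey cost 4 + 6 = 10.
Any cover uses at least 2 transects; among all covering selections none totals below 10.

10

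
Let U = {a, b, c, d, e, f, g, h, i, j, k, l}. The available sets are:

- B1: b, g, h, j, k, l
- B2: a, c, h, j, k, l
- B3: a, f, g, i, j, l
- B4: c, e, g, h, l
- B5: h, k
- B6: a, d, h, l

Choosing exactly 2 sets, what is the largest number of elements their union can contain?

Choosing B1, B3 covers {a, b, f, g, h, i, j, k, l} — 9 elements.
No choice of 2 sets does better; here c, d, e are left uncovered.

9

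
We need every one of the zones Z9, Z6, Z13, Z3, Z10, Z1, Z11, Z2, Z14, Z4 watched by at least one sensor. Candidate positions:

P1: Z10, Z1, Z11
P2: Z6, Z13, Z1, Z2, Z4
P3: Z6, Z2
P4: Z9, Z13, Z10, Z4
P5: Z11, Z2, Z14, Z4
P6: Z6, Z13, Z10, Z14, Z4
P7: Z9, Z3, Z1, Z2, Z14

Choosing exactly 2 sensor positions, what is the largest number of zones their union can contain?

9

Choosing P6, P7 covers {Z9, Z6, Z13, Z3, Z10, Z1, Z2, Z14, Z4} — 9 zones.
No choice of 2 sensor positions does better; here Z11 is left uncovered.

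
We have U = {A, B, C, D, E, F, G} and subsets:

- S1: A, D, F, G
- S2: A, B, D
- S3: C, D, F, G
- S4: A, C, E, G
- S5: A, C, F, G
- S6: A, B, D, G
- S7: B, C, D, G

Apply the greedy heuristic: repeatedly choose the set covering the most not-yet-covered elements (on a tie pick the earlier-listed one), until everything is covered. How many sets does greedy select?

3

Pick 1: S1 covers 4 new elements (A, D, F, G).
Pick 2: S4 covers 2 new elements (C, E).
Pick 3: S2 covers 1 new elements (B).
Greedy uses 3 sets.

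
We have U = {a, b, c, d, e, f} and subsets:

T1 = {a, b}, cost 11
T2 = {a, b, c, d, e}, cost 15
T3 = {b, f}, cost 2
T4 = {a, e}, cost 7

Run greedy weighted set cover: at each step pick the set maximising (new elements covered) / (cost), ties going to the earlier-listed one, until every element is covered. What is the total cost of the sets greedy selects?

Pick 1: T3 adds 2 new (b, f) at cost 2 (ratio 2/2).
Pick 2: T4 adds 2 new (a, e) at cost 7 (ratio 2/7).
Pick 3: T2 adds 2 new (c, d) at cost 15 (ratio 2/15).
Greedy total cost: 2 + 7 + 15 = 24. (The true optimum is 17, so greedy overshoots here.)

24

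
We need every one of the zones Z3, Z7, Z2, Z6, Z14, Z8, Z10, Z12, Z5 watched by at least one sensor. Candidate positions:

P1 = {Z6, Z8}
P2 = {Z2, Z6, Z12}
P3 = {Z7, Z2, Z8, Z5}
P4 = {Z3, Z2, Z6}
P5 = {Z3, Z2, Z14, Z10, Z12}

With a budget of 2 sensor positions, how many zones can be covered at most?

8

Choosing P3, P5 covers {Z3, Z7, Z2, Z14, Z8, Z10, Z12, Z5} — 8 zones.
No choice of 2 sensor positions does better; here Z6 is left uncovered.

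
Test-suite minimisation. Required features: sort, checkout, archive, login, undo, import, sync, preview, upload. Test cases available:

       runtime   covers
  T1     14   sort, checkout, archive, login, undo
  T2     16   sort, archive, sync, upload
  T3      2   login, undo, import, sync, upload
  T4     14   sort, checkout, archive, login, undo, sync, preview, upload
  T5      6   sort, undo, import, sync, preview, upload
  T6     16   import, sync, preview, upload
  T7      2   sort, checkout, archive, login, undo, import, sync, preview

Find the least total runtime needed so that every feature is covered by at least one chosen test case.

4

T3, T7 cover every feature at runtime 2 + 2 = 4.
Any cover uses at least 2 test cases; among all covering selections none totals below 4.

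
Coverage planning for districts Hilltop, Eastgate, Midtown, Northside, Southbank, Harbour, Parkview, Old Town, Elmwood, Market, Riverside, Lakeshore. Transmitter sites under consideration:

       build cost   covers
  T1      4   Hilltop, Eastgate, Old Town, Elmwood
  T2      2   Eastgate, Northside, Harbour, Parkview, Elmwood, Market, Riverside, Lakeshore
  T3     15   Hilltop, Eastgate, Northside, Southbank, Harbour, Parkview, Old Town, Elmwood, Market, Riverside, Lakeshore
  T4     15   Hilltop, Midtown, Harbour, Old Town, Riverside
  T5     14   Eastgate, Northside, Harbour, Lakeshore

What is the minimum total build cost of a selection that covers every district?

T3, T4 cover every district at build cost 15 + 15 = 30.
Any cover uses at least 2 transmitter sites; among all covering selections none totals below 30.
Greedy by coverage-per-build cost would pick T2, T1, T3, T4 for 36 — worse than the optimum 30.

30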